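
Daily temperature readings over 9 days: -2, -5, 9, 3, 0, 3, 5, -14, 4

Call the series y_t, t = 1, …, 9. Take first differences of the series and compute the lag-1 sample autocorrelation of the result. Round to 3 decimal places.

First differences Δy: -3, 14, -6, -3, 3, 2, -19, 18
Mean of differences = 0.7500
Numerator Σ(Δy_t−Δȳ)(Δy_{t+1}−Δȳ) = -484.8125
Denominator Σ(Δy_t−Δȳ)² = 943.5000
r_1(Δy) = -484.8125 / 943.5000 = -0.514

-0.514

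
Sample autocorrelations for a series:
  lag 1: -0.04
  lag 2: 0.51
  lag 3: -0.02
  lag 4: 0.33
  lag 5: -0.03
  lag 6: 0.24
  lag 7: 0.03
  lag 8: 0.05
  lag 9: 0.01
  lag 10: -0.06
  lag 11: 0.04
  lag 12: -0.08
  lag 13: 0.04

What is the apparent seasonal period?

2

The largest autocorrelation is r_2 = 0.51, with weaker echoes at lags 4 (0.33) and 6 (0.24); the remaining lags stay at or below 0.05.
The dominant spike at lag 2 indicates a seasonal period of 2.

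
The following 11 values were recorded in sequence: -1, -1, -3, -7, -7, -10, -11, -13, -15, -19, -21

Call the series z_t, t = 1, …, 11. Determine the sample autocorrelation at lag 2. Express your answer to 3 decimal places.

Mean z̄ = (-1 − 1 − 3 − 7 − 7 − 10 − 11 − 13 − 15 − 19 − 21)/11 = -9.8182
Numerator Σ_{t=1}^{9}(z_t−z̄)(z_{t+2}−z̄) = 194.2066
Denominator Σ(z_t−z̄)² = 465.6364
r_2 = 194.2066 / 465.6364 = 0.417

0.417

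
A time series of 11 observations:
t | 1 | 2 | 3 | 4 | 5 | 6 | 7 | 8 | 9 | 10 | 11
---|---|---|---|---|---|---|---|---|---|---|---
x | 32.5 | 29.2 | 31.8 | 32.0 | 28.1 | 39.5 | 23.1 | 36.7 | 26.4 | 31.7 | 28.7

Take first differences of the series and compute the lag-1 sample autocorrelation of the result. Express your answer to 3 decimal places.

-0.887

First differences Δx: -3.3, 2.6, 0.2, -3.9, 11.4, -16.4, 13.6, -10.3, 5.3, -3.0
Mean of differences = -0.3800
Numerator Σ(Δx_t−Δx̄)(Δx_{t+1}−Δx̄) = -673.0644
Denominator Σ(Δx_t−Δx̄)² = 758.5160
r_1(Δx) = -673.0644 / 758.5160 = -0.887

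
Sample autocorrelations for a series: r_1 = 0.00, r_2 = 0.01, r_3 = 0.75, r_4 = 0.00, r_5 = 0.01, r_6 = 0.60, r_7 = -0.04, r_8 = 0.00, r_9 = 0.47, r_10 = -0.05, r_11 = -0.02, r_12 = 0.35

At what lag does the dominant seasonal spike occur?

The largest autocorrelation is r_3 = 0.75, with weaker echoes at lags 6 (0.60), 9 (0.47) and 12 (0.35); the remaining lags stay at or below 0.01.
The dominant spike at lag 3 indicates a seasonal period of 3.

3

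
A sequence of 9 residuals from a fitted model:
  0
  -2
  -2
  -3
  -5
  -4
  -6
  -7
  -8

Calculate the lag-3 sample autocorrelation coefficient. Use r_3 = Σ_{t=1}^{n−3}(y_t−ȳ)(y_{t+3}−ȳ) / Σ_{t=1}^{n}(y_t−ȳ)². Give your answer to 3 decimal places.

0.054

Mean ȳ = (0 − 2 − 2 − 3 − 5 − 4 − 6 − 7 − 8)/9 = -4.1111
Σ(y_t−ȳ)(y_{t+3}−ȳ) = (4.5679) + (-1.8765) + (0.2346) + (-2.0988) + (2.5679) + (-0.4321) = 2.9630
Denominator Σ(y_t−ȳ)² = 54.8889
r_3 = 2.9630 / 54.8889 = 0.054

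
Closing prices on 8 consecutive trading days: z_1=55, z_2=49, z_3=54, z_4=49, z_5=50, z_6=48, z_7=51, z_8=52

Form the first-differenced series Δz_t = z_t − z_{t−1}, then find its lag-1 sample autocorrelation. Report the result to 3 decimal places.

First differences Δz: -6, 5, -5, 1, -2, 3, 1
Mean of differences = -0.4286
Numerator Σ(Δz_t−Δz̄)(Δz_{t+1}−Δz̄) = -64.3265
Denominator Σ(Δz_t−Δz̄)² = 99.7143
r_1(Δz) = -64.3265 / 99.7143 = -0.645

-0.645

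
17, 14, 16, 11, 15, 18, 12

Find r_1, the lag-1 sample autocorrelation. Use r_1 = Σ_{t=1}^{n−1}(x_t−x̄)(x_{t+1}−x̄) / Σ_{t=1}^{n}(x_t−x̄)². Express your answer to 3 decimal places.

-0.415

Mean x̄ = (17 + 14 + 16 + 11 + 15 + 18 + 12)/7 = 14.7143
Numerator Σ_{t=1}^{6}(x_t−x̄)(x_{t+1}−x̄) = -16.3673
Denominator Σ(x_t−x̄)² = 39.4286
r_1 = -16.3673 / 39.4286 = -0.415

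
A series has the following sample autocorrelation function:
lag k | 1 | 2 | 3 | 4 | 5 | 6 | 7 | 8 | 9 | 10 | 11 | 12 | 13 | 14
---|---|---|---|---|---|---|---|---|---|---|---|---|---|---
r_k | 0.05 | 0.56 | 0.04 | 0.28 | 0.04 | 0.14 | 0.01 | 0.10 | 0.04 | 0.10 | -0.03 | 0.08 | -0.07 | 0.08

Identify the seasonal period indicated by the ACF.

The largest autocorrelation is r_2 = 0.56, with a weaker echo at lag 4 (0.28); the remaining lags stay at or below 0.14.
The dominant spike at lag 2 indicates a seasonal period of 2.

2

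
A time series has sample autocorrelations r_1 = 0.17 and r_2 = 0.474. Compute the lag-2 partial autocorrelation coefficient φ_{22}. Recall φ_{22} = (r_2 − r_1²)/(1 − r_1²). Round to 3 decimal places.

0.458

φ_{22} = (r_2 − r_1²) / (1 − r_1²)
r_1² = (0.17)² = 0.0289
Numerator = 0.474 − 0.0289 = 0.4451; denominator = 1 − 0.0289 = 0.9711
φ_{22} = 0.4451 / 0.9711 = 0.458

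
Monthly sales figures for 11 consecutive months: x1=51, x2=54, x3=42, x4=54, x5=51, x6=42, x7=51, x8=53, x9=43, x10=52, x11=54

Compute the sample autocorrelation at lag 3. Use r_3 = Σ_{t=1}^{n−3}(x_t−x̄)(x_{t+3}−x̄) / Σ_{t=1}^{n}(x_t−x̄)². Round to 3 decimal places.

0.621

Mean x̄ = (51 + 54 + 42 + 54 + 51 + 42 + 51 + 53 + 43 + 52 + 54)/11 = 49.7273
Numerator Σ_{t=1}^{8}(x_t−x̄)(x_{t+3}−x̄) = 149.0496
Denominator Σ(x_t−x̄)² = 240.1818
r_3 = 149.0496 / 240.1818 = 0.621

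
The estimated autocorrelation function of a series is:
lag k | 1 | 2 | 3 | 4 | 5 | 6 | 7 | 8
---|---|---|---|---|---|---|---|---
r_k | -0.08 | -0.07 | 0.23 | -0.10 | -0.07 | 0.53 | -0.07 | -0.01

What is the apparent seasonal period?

The largest autocorrelation is r_6 = 0.53; the remaining lags stay at or below 0.23.
The dominant spike at lag 6 indicates a seasonal period of 6.

6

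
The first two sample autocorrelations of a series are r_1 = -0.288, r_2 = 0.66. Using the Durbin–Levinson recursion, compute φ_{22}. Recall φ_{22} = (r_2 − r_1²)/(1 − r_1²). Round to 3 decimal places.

0.629

φ_{22} = (r_2 − r_1²) / (1 − r_1²)
r_1² = (-0.288)² = 0.082944
Numerator = 0.66 − 0.0829 = 0.5771; denominator = 1 − 0.0829 = 0.9171
φ_{22} = 0.5771 / 0.9171 = 0.629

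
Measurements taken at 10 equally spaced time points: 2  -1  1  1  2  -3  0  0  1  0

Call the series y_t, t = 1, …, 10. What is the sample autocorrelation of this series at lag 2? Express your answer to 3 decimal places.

-0.024

Mean ȳ = (2 − 1 + 1 + 1 + 2 − 3 + 0 + 0 + 1 + 0)/10 = 0.3000
Numerator Σ_{t=1}^{8}(y_t−ȳ)(y_{t+2}−ȳ) = -0.4800
Denominator Σ(y_t−ȳ)² = 20.1000
r_2 = -0.4800 / 20.1000 = -0.024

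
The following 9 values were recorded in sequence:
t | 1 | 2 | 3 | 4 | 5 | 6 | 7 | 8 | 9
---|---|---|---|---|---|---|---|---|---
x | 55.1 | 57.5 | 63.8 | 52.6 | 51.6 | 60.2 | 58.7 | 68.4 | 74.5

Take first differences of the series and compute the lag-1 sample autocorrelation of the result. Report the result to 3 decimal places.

First differences Δx: 2.4, 6.3, -11.2, -1.0, 8.6, -1.5, 9.7, 6.1
Mean of differences = 2.4250
Numerator Σ(Δx_t−Δx̄)(Δx_{t+1}−Δx̄) = -53.4331
Denominator Σ(Δx_t−Δx̄)² = 332.3550
r_1(Δx) = -53.4331 / 332.3550 = -0.161

-0.161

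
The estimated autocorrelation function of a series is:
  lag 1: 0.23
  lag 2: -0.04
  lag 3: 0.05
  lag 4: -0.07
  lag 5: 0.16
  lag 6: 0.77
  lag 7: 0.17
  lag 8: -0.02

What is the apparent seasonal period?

The largest autocorrelation is r_6 = 0.77; the remaining lags stay at or below 0.23.
The dominant spike at lag 6 indicates a seasonal period of 6.

6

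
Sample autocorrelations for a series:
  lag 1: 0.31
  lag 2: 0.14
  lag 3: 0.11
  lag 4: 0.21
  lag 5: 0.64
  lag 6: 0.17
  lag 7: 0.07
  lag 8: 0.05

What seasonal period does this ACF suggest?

The largest autocorrelation is r_5 = 0.64; the remaining lags stay at or below 0.31. The elevated value at lag 1 (0.31), dropping to 0.14 at lag 2, reflects decaying short-term dependence rather than seasonality.
The dominant spike at lag 5 indicates a seasonal period of 5.

5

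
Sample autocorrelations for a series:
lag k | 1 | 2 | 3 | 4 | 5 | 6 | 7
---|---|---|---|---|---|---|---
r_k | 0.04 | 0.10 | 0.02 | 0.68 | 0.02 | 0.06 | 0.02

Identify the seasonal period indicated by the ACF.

4

The largest autocorrelation is r_4 = 0.68; the remaining lags stay at or below 0.10.
The dominant spike at lag 4 indicates a seasonal period of 4.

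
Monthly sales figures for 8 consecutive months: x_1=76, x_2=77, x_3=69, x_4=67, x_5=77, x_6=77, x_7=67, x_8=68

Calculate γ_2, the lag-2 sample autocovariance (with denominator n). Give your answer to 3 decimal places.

Mean x̄ = (76 + 77 + 69 + 67 + 77 + 77 + 67 + 68)/8 = 72.2500
Σ_{t=1}^{6}(x_t−x̄)(x_{t+2}−x̄) = -122.6250
γ_2 = -122.6250 / 8 = -15.328

-15.328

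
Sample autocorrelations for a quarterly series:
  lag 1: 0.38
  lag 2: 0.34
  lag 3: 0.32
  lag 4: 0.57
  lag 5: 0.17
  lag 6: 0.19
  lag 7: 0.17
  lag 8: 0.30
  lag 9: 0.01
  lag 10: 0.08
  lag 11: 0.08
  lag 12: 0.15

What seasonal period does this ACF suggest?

4

The largest autocorrelation is r_4 = 0.57; the remaining lags stay at or below 0.38. The elevated value at lag 1 (0.38), dropping to 0.34 at lag 2, reflects decaying short-term dependence rather than seasonality.
The dominant spike at lag 4 indicates a seasonal period of 4.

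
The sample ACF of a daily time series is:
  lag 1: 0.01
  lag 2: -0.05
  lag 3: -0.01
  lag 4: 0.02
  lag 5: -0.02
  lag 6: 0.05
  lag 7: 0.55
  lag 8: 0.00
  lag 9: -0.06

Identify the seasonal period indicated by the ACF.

7

The largest autocorrelation is r_7 = 0.55; the remaining lags stay at or below 0.05.
The dominant spike at lag 7 indicates a seasonal period of 7.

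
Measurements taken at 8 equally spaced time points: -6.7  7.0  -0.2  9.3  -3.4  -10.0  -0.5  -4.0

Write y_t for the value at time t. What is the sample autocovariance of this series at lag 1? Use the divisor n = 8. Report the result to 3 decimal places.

-4.946

Mean ȳ = (-6.7 + 7.0 − 0.2 + 9.3 − 3.4 − 10.0 − 0.5 − 4.0)/8 = -1.0625
Σ_{t=1}^{7}(y_t−ȳ)(y_{t+1}−ȳ) = -39.5714
γ_1 = -39.5714 / 8 = -4.946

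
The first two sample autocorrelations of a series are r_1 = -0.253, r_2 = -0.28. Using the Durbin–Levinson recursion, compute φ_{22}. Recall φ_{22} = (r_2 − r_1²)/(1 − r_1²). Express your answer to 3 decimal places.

-0.368

φ_{22} = (r_2 − r_1²) / (1 − r_1²)
r_1² = (-0.253)² = 0.064009
Numerator = -0.28 − 0.0640 = -0.3440; denominator = 1 − 0.0640 = 0.9360
φ_{22} = -0.3440 / 0.9360 = -0.368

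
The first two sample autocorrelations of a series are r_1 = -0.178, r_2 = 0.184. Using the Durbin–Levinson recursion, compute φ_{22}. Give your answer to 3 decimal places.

0.157

φ_{22} = (r_2 − r_1²) / (1 − r_1²)
r_1² = (-0.178)² = 0.031684
Numerator = 0.184 − 0.0317 = 0.1523; denominator = 1 − 0.0317 = 0.9683
φ_{22} = 0.1523 / 0.9683 = 0.157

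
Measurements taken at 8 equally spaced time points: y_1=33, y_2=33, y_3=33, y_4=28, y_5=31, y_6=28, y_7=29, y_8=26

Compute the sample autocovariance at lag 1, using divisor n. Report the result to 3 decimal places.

1.717

Mean ȳ = (33 + 33 + 33 + 28 + 31 + 28 + 29 + 26)/8 = 30.1250
Σ_{t=1}^{7}(y_t−ȳ)(y_{t+1}−ȳ) = 13.7344
γ_1 = 13.7344 / 8 = 1.717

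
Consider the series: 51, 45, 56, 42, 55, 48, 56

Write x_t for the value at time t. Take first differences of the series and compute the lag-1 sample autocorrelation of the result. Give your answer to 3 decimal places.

-0.875

First differences Δx: -6, 11, -14, 13, -7, 8
Mean of differences = 0.8333
Numerator Σ(Δx_t−Δx̄)(Δx_{t+1}−Δx̄) = -552.1944
Denominator Σ(Δx_t−Δx̄)² = 630.8333
r_1(Δx) = -552.1944 / 630.8333 = -0.875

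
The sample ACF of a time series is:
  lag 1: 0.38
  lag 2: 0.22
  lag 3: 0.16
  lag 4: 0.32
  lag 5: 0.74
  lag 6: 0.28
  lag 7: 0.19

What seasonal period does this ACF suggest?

5

The largest autocorrelation is r_5 = 0.74; the remaining lags stay at or below 0.38. The elevated value at lag 1 (0.38), dropping to 0.22 at lag 2, reflects decaying short-term dependence rather than seasonality.
The dominant spike at lag 5 indicates a seasonal period of 5.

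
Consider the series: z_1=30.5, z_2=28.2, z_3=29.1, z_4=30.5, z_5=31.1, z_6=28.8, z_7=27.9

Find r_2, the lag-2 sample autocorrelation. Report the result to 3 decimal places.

Mean z̄ = (30.5 + 28.2 + 29.1 + 30.5 + 31.1 + 28.8 + 27.9)/7 = 29.4429
Σ(z_t−z̄)(z_{t+2}−z̄) = (-0.3624) + (-1.3139) + (-0.5682) + (-0.6796) + (-2.5567) = -5.4808
Denominator Σ(z_t−z̄)² = 9.4371
r_2 = -5.4808 / 9.4371 = -0.581

-0.581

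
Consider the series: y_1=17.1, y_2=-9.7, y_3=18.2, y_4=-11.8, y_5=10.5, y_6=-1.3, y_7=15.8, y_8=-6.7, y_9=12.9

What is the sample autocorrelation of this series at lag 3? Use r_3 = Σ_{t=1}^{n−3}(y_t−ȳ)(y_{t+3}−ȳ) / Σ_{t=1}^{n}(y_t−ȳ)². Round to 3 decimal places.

-0.550

Mean ȳ = (17.1 − 9.7 + 18.2 − 11.8 + 10.5 − 1.3 + 15.8 − 6.7 + 12.9)/9 = 5.0000
Σ(y_t−ȳ)(y_{t+3}−ȳ) = (-203.2800) + (-80.8500) + (-83.1600) + (-181.4400) + (-64.3500) + (-49.7700) = -662.8500
Denominator Σ(y_t−ȳ)² = 1204.8600
r_3 = -662.8500 / 1204.8600 = -0.550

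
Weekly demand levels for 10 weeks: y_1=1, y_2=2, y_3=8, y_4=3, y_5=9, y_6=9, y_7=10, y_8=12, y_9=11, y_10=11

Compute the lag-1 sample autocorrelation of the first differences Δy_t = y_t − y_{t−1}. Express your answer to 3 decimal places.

First differences Δy: 1, 6, -5, 6, 0, 1, 2, -1, 0
Mean of differences = 1.1111
Numerator Σ(Δy_t−Δȳ)(Δy_{t+1}−Δȳ) = -65.2346
Denominator Σ(Δy_t−Δȳ)² = 92.8889
r_1(Δy) = -65.2346 / 92.8889 = -0.702

-0.702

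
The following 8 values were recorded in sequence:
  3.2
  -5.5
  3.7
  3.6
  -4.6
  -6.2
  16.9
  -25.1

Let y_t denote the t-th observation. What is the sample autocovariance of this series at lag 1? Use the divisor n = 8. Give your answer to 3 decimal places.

Mean ȳ = (3.2 − 5.5 + 3.7 + 3.6 − 4.6 − 6.2 + 16.9 − 25.1)/8 = -1.7500
Deviations: 4.9500, -3.7500, 5.4500, 5.3500, -2.8500, -4.4500, 18.6500, -23.3500
Σ_{t=1}^{7}(y_t−ȳ)(y_{t+1}−ȳ) = -530.8775
γ_1 = -530.8775 / 8 = -66.360

-66.360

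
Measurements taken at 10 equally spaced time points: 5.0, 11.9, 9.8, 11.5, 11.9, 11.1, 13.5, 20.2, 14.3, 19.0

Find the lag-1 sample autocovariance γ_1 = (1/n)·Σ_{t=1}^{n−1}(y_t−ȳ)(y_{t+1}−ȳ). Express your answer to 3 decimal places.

4.067

Mean ȳ = (5.0 + 11.9 + 9.8 + 11.5 + 11.9 + 11.1 + 13.5 + 20.2 + 14.3 + 19.0)/10 = 12.8200
Σ_{t=1}^{9}(y_t−ȳ)(y_{t+1}−ȳ) = 40.6736
γ_1 = 40.6736 / 10 = 4.067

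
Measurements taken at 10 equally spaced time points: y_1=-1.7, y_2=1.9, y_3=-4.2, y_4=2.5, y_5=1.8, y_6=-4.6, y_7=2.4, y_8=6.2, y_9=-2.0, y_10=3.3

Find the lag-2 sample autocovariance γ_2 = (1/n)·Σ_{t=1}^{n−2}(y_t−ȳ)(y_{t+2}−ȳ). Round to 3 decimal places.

Mean ȳ = (-1.7 + 1.9 − 4.2 + 2.5 + 1.8 − 4.6 + 2.4 + 6.2 − 2.0 + 3.3)/10 = 0.5600
Σ_{t=1}^{8}(y_t−ȳ)(y_{t+2}−ȳ) = -18.6332
γ_2 = -18.6332 / 10 = -1.863

-1.863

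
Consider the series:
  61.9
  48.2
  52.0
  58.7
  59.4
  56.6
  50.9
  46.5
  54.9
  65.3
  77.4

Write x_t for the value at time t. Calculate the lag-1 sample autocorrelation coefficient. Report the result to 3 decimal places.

Mean x̄ = (61.9 + 48.2 + 52.0 + 58.7 + 59.4 + 56.6 + 50.9 + 46.5 + 54.9 + 65.3 + 77.4)/11 = 57.4364
Numerator Σ_{t=1}^{10}(x_t−x̄)(x_{t+1}−x̄) = 244.6850
Denominator Σ(x_t−x̄)² = 770.0855
r_1 = 244.6850 / 770.0855 = 0.318

0.318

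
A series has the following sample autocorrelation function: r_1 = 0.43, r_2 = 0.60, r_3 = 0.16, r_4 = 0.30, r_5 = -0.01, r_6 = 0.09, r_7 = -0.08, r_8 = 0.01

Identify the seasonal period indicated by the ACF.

The largest autocorrelation is r_2 = 0.60; the remaining lags stay at or below 0.43.
The dominant spike at lag 2 indicates a seasonal period of 2.

2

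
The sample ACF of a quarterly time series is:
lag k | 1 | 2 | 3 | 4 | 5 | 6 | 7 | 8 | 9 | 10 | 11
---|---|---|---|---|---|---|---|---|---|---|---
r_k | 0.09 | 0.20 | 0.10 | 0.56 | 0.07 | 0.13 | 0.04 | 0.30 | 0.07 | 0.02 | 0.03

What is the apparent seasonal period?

4

The largest autocorrelation is r_4 = 0.56, with a weaker echo at lag 8 (0.30); the remaining lags stay at or below 0.20.
The dominant spike at lag 4 indicates a seasonal period of 4.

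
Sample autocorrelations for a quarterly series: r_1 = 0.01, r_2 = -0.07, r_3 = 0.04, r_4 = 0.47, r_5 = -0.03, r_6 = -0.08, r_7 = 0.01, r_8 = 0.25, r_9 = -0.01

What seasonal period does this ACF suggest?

4

The largest autocorrelation is r_4 = 0.47, with a weaker echo at lag 8 (0.25); the remaining lags stay at or below 0.04.
The dominant spike at lag 4 indicates a seasonal period of 4.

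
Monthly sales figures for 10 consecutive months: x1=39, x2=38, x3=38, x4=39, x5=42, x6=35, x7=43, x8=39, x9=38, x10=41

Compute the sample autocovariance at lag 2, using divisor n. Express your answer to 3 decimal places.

0.452

Mean x̄ = (39 + 38 + 38 + 39 + 42 + 35 + 43 + 39 + 38 + 41)/10 = 39.2000
Σ_{t=1}^{8}(x_t−x̄)(x_{t+2}−x̄) = 4.5200
γ_2 = 4.5200 / 10 = 0.452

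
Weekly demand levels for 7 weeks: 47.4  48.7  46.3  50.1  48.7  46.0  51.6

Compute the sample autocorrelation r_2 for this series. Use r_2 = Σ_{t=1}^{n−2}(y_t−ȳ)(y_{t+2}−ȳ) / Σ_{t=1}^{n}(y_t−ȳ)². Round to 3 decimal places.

Mean ȳ = (47.4 + 48.7 + 46.3 + 50.1 + 48.7 + 46.0 + 51.6)/7 = 48.4000
Σ(y_t−ȳ)(y_{t+2}−ȳ) = (2.1000) + (0.5100) + (-0.6300) + (-4.0800) + (0.9600) = -1.1400
Denominator Σ(y_t−ȳ)² = 24.4800
r_2 = -1.1400 / 24.4800 = -0.047

-0.047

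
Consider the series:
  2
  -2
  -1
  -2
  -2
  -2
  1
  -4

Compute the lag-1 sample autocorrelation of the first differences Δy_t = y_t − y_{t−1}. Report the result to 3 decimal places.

-0.388

First differences Δy: -4, 1, -1, 0, 0, 3, -5
Mean of differences = -0.8571
Numerator Σ(Δy_t−Δȳ)(Δy_{t+1}−Δȳ) = -18.1633
Denominator Σ(Δy_t−Δȳ)² = 46.8571
r_1(Δy) = -18.1633 / 46.8571 = -0.388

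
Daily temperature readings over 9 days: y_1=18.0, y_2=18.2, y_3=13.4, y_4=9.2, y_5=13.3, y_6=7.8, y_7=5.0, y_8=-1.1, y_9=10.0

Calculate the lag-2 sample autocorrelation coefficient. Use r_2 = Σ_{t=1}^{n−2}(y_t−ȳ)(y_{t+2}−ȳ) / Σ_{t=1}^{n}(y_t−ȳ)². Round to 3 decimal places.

0.136

Mean ȳ = (18.0 + 18.2 + 13.4 + 9.2 + 13.3 + 7.8 + 5.0 − 1.1 + 10.0)/9 = 10.4222
Σ(y_t−ȳ)(y_{t+2}−ȳ) = (22.5649) + (-9.5062) + (8.5694) + (3.2049) + (-15.6040) + (30.2138) + (2.2894) = 41.7323
Denominator Σ(y_t−ȳ)² = 305.7756
r_2 = 41.7323 / 305.7756 = 0.136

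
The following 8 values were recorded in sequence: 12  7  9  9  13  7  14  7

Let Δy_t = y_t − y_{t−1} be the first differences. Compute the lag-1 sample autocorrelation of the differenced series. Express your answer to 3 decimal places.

First differences Δy: -5, 2, 0, 4, -6, 7, -7
Mean of differences = -0.7143
Numerator Σ(Δy_t−Δȳ)(Δy_{t+1}−Δȳ) = -120.5102
Denominator Σ(Δy_t−Δȳ)² = 175.4286
r_1(Δy) = -120.5102 / 175.4286 = -0.687

-0.687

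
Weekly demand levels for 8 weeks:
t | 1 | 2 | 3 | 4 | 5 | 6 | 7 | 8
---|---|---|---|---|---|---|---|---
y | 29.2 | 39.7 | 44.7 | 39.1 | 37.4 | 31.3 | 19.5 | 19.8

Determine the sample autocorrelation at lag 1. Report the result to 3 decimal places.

Mean ȳ = (29.2 + 39.7 + 44.7 + 39.1 + 37.4 + 31.3 + 19.5 + 19.8)/8 = 32.5875
Deviations from mean: -3.3875, 7.1125, 12.1125, 6.5125, 4.8125, -1.2875, -13.0875, -12.7875
Σ(y_t−ȳ)(y_{t+1}−ȳ) = (-24.0936) + (86.1502) + (78.8827) + (31.3414) + (-6.1961) + (16.8502) + (167.3564) = 350.2911
Denominator Σ(y_t−ȳ)² = 610.8088
r_1 = 350.2911 / 610.8088 = 0.573

0.573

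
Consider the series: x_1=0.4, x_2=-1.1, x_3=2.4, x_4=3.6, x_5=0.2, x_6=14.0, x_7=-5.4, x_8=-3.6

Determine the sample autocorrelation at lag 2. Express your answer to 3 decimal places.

-0.137

Mean x̄ = (0.4 − 1.1 + 2.4 + 3.6 + 0.2 + 14.0 − 5.4 − 3.6)/8 = 1.3125
Deviations from mean: -0.9125, -2.4125, 1.0875, 2.2875, -1.1125, 12.6875, -6.7125, -4.9125
Σ(x_t−x̄)(x_{t+2}−x̄) = (-0.9923) + (-5.5186) + (-1.2098) + (29.0227) + (7.4677) + (-62.3273) = -33.5578
Denominator Σ(x_t−x̄)² = 244.4688
r_2 = -33.5578 / 244.4688 = -0.137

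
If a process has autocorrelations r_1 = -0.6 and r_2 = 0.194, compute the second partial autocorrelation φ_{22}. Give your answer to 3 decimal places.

-0.259

φ_{22} = (r_2 − r_1²) / (1 − r_1²)
r_1² = (-0.6)² = 0.36
Numerator = 0.194 − 0.3600 = -0.1660; denominator = 1 − 0.3600 = 0.6400
φ_{22} = -0.1660 / 0.6400 = -0.259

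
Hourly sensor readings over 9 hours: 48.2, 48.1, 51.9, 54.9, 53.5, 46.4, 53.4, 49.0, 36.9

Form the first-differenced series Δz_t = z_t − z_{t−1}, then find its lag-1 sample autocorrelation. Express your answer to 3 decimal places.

-0.041

First differences Δz: -0.1, 3.8, 3.0, -1.4, -7.1, 7.0, -4.4, -12.1
Mean of differences = -1.4125
Numerator Σ(Δz_t−Δz̄)(Δz_{t+1}−Δz̄) = -11.2239
Denominator Σ(Δz_t−Δz̄)² = 274.6288
r_1(Δz) = -11.2239 / 274.6288 = -0.041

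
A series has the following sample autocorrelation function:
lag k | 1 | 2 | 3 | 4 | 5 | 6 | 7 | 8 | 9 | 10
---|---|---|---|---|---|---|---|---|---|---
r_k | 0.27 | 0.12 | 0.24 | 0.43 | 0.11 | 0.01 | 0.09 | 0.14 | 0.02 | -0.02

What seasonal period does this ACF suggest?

4

The largest autocorrelation is r_4 = 0.43; the remaining lags stay at or below 0.27. The elevated value at lag 1 (0.27), dropping to 0.12 at lag 2, reflects decaying short-term dependence rather than seasonality.
The dominant spike at lag 4 indicates a seasonal period of 4.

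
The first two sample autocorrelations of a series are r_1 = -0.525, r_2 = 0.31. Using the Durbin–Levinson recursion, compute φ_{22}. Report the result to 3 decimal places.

φ_{22} = (r_2 − r_1²) / (1 − r_1²)
r_1² = (-0.525)² = 0.275625
Numerator = 0.31 − 0.2756 = 0.0344; denominator = 1 − 0.2756 = 0.7244
φ_{22} = 0.0344 / 0.7244 = 0.047

0.047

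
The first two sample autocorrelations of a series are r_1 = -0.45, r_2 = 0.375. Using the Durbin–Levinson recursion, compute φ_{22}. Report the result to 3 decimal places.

0.216

φ_{22} = (r_2 − r_1²) / (1 − r_1²)
r_1² = (-0.45)² = 0.2025
Numerator = 0.375 − 0.2025 = 0.1725; denominator = 1 − 0.2025 = 0.7975
φ_{22} = 0.1725 / 0.7975 = 0.216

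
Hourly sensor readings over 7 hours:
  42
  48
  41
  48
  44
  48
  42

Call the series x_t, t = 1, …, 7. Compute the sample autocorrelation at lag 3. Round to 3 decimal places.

-0.527

Mean x̄ = (42 + 48 + 41 + 48 + 44 + 48 + 42)/7 = 44.7143
Deviations from mean: -2.7143, 3.2857, -3.7143, 3.2857, -0.7143, 3.2857, -2.7143
Numerator Σ_{t=1}^{4}(x_t−x̄)(x_{t+3}−x̄) = -32.3878
Denominator Σ(x_t−x̄)² = 61.4286
r_3 = -32.3878 / 61.4286 = -0.527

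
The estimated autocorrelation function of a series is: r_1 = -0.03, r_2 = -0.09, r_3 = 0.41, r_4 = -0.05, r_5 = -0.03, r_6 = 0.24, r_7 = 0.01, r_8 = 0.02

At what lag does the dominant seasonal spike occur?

The largest autocorrelation is r_3 = 0.41, with a weaker echo at lag 6 (0.24); the remaining lags stay at or below 0.02.
The dominant spike at lag 3 indicates a seasonal period of 3.

3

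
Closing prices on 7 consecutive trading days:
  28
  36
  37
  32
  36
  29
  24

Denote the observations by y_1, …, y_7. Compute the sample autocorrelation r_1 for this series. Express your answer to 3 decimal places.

Mean ȳ = (28 + 36 + 37 + 32 + 36 + 29 + 24)/7 = 31.7143
Deviations from mean: -3.7143, 4.2857, 5.2857, 0.2857, 4.2857, -2.7143, -7.7143
Σ(y_t−ȳ)(y_{t+1}−ȳ) = (-15.9184) + (22.6531) + (1.5102) + (1.2245) + (-11.6327) + (20.9388) = 18.7755
Denominator Σ(y_t−ȳ)² = 145.4286
r_1 = 18.7755 / 145.4286 = 0.129

0.129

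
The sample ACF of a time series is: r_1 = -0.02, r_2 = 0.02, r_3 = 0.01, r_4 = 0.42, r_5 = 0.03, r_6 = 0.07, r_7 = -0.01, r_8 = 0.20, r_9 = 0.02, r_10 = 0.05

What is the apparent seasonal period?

4

The largest autocorrelation is r_4 = 0.42, with a weaker echo at lag 8 (0.20); the remaining lags stay at or below 0.07.
The dominant spike at lag 4 indicates a seasonal period of 4.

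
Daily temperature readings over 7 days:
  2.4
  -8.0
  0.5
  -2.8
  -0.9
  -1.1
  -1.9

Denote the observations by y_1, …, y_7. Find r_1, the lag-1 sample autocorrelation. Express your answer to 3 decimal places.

-0.670

Mean ȳ = (2.4 − 8.0 + 0.5 − 2.8 − 0.9 − 1.1 − 1.9)/7 = -1.6857
Deviations from mean: 4.0857, -6.3143, 2.1857, -1.1143, 0.7857, 0.5857, -0.2143
Σ(y_t−ȳ)(y_{t+1}−ȳ) = (-25.7984) + (-13.8012) + (-2.4355) + (-0.8755) + (0.4602) + (-0.1255) = -42.5759
Denominator Σ(y_t−ȳ)² = 63.5886
r_1 = -42.5759 / 63.5886 = -0.670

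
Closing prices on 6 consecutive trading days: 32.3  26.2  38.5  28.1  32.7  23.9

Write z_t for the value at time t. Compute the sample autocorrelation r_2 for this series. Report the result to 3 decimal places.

0.425

Mean z̄ = (32.3 + 26.2 + 38.5 + 28.1 + 32.7 + 23.9)/6 = 30.2833
Numerator Σ_{t=1}^{4}(z_t−z̄)(z_{t+2}−z̄) = 59.2794
Denominator Σ(z_t−z̄)² = 139.6083
r_2 = 59.2794 / 139.6083 = 0.425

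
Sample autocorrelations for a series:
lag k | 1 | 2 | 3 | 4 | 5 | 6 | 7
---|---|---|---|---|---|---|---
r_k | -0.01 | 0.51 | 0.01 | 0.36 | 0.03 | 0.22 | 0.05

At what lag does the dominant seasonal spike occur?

The largest autocorrelation is r_2 = 0.51, with weaker echoes at lags 4 (0.36) and 6 (0.22); the remaining lags stay at or below 0.05.
The dominant spike at lag 2 indicates a seasonal period of 2.

2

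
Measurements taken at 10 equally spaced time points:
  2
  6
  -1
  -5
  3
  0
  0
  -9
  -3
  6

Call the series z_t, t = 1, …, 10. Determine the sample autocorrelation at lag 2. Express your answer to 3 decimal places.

-0.449

Mean z̄ = (2 + 6 − 1 − 5 + 3 + 0 + 0 − 9 − 3 + 6)/10 = -0.1000
Numerator Σ_{t=1}^{8}(z_t−z̄)(z_{t+2}−z̄) = -90.2200
Denominator Σ(z_t−z̄)² = 200.9000
r_2 = -90.2200 / 200.9000 = -0.449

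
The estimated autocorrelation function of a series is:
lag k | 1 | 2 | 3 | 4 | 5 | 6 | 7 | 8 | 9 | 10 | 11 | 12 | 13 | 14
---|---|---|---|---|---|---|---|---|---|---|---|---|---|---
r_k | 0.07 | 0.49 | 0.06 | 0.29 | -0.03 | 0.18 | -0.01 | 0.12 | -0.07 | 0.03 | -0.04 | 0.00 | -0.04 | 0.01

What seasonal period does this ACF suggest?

The largest autocorrelation is r_2 = 0.49, with weaker echoes at lags 4 (0.29) and 6 (0.18); the remaining lags stay at or below 0.12.
The dominant spike at lag 2 indicates a seasonal period of 2.

2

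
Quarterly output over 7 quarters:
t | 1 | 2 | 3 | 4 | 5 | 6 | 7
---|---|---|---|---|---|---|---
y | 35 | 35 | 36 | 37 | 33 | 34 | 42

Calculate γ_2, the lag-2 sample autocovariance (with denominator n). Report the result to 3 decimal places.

-3.000

Mean ȳ = (35 + 35 + 36 + 37 + 33 + 34 + 42)/7 = 36.0000
Σ_{t=1}^{5}(y_t−ȳ)(y_{t+2}−ȳ) = -21.0000
γ_2 = -21.0000 / 7 = -3.000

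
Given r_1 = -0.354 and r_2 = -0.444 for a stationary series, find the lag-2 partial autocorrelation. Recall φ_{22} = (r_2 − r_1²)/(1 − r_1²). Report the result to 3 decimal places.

-0.651

φ_{22} = (r_2 − r_1²) / (1 − r_1²)
r_1² = (-0.354)² = 0.125316
Numerator = -0.444 − 0.1253 = -0.5693; denominator = 1 − 0.1253 = 0.8747
φ_{22} = -0.5693 / 0.8747 = -0.651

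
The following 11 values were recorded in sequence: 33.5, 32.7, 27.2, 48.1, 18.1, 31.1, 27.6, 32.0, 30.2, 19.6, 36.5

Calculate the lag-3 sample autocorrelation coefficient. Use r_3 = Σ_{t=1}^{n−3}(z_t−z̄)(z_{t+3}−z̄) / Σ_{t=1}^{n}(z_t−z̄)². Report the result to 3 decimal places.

Mean z̄ = (33.5 + 32.7 + 27.2 + 48.1 + 18.1 + 31.1 + 27.6 + 32.0 + 30.2 + 19.6 + 36.5)/11 = 30.6000
Numerator Σ_{t=1}^{8}(z_t−z̄)(z_{t+3}−z̄) = -6.1400
Denominator Σ(z_t−z̄)² = 654.0600
r_3 = -6.1400 / 654.0600 = -0.009

-0.009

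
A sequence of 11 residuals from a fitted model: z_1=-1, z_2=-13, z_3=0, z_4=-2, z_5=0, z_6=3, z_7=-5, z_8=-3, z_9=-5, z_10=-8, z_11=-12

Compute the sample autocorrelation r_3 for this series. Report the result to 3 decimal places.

-0.034

Mean z̄ = (-1 − 13 + 0 − 2 + 0 + 3 − 5 − 3 − 5 − 8 − 12)/11 = -4.1818
Numerator Σ_{t=1}^{8}(z_t−z̄)(z_{t+3}−z̄) = -8.7355
Denominator Σ(z_t−z̄)² = 257.6364
r_3 = -8.7355 / 257.6364 = -0.034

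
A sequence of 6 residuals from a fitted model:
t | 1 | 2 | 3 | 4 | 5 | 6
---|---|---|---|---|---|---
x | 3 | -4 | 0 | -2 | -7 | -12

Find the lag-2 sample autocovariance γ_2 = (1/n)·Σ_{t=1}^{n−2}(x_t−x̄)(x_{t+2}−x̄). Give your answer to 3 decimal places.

-0.370

Mean x̄ = (3 − 4 + 0 − 2 − 7 − 12)/6 = -3.6667
Σ_{t=1}^{4}(x_t−x̄)(x_{t+2}−x̄) = -2.2222
γ_2 = -2.2222 / 6 = -0.370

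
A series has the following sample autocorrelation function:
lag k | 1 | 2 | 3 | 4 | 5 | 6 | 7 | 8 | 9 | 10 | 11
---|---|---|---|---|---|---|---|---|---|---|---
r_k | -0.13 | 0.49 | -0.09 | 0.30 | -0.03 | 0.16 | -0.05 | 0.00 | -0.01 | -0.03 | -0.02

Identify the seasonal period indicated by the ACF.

The largest autocorrelation is r_2 = 0.49, with weaker echoes at lags 4 (0.30) and 6 (0.16); the remaining lags stay at or below 0.00.
The dominant spike at lag 2 indicates a seasonal period of 2.

2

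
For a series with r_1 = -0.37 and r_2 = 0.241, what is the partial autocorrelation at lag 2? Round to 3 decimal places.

0.121

φ_{22} = (r_2 − r_1²) / (1 − r_1²)
r_1² = (-0.37)² = 0.1369
Numerator = 0.241 − 0.1369 = 0.1041; denominator = 1 − 0.1369 = 0.8631
φ_{22} = 0.1041 / 0.8631 = 0.121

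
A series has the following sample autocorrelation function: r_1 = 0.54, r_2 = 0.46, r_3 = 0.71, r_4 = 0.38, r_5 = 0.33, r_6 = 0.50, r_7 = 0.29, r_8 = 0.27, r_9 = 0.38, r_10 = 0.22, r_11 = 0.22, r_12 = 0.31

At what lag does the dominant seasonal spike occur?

The largest autocorrelation is r_3 = 0.71; the remaining lags stay at or below 0.54. The elevated value at lag 1 (0.54), dropping to 0.46 at lag 2, reflects decaying short-term dependence rather than seasonality.
The dominant spike at lag 3 indicates a seasonal period of 3.

3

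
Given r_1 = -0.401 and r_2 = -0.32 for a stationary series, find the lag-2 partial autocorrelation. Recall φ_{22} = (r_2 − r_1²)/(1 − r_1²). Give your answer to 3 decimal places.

φ_{22} = (r_2 − r_1²) / (1 − r_1²)
r_1² = (-0.401)² = 0.160801
Numerator = -0.32 − 0.1608 = -0.4808; denominator = 1 − 0.1608 = 0.8392
φ_{22} = -0.4808 / 0.8392 = -0.573

-0.573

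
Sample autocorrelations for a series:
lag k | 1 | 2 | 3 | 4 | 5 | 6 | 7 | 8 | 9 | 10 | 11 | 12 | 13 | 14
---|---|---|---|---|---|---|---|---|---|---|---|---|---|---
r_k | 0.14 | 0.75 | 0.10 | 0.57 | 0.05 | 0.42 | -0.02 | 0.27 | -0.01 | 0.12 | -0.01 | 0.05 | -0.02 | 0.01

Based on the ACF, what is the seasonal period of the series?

2

The largest autocorrelation is r_2 = 0.75, with weaker echoes at lags 4 (0.57), 6 (0.42) and 8 (0.27); the remaining lags stay at or below 0.14.
The dominant spike at lag 2 indicates a seasonal period of 2.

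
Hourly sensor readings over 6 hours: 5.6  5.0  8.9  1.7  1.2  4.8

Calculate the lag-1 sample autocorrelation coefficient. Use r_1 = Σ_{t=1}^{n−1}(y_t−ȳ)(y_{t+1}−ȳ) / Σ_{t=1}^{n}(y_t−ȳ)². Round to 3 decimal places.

-0.032

Mean ȳ = (5.6 + 5.0 + 8.9 + 1.7 + 1.2 + 4.8)/6 = 4.5333
Deviations from mean: 1.0667, 0.4667, 4.3667, -2.8333, -3.3333, 0.2667
Σ(y_t−ȳ)(y_{t+1}−ȳ) = (0.4978) + (2.0378) + (-12.3722) + (9.4444) + (-0.8889) = -1.2811
Denominator Σ(y_t−ȳ)² = 39.6333
r_1 = -1.2811 / 39.6333 = -0.032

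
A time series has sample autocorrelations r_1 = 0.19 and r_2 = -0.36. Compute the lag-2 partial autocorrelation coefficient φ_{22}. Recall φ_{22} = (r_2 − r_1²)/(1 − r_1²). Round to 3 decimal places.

-0.411

φ_{22} = (r_2 − r_1²) / (1 − r_1²)
r_1² = (0.19)² = 0.0361
Numerator = -0.36 − 0.0361 = -0.3961; denominator = 1 − 0.0361 = 0.9639
φ_{22} = -0.3961 / 0.9639 = -0.411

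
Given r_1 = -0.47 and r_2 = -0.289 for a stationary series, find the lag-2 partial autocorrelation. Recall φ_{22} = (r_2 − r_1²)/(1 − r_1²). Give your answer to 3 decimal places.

φ_{22} = (r_2 − r_1²) / (1 − r_1²)
r_1² = (-0.47)² = 0.2209
Numerator = -0.289 − 0.2209 = -0.5099; denominator = 1 − 0.2209 = 0.7791
φ_{22} = -0.5099 / 0.7791 = -0.654

-0.654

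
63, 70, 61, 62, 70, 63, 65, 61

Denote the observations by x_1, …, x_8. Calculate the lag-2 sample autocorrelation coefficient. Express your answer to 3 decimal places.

-0.170

Mean x̄ = (63 + 70 + 61 + 62 + 70 + 63 + 65 + 61)/8 = 64.3750
Deviations from mean: -1.3750, 5.6250, -3.3750, -2.3750, 5.6250, -1.3750, 0.6250, -3.3750
Σ(x_t−x̄)(x_{t+2}−x̄) = (4.6406) + (-13.3594) + (-18.9844) + (3.2656) + (3.5156) + (4.6406) = -16.2813
Denominator Σ(x_t−x̄)² = 95.8750
r_2 = -16.2813 / 95.8750 = -0.170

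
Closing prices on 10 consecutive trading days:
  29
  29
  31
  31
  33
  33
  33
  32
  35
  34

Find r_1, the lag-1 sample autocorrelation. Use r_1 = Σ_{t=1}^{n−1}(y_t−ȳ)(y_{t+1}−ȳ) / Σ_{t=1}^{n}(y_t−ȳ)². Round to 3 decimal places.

0.556

Mean ȳ = (29 + 29 + 31 + 31 + 33 + 33 + 33 + 32 + 35 + 34)/10 = 32.0000
Numerator Σ_{t=1}^{9}(y_t−ȳ)(y_{t+1}−ȳ) = 20.0000
Denominator Σ(y_t−ȳ)² = 36.0000
r_1 = 20.0000 / 36.0000 = 0.556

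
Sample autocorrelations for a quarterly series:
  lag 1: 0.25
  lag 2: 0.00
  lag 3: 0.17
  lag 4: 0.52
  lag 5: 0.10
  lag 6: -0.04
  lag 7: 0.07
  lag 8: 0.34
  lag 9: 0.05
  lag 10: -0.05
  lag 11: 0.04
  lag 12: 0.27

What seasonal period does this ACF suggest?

The largest autocorrelation is r_4 = 0.52, with weaker echoes at lags 8 (0.34) and 12 (0.27); the remaining lags stay at or below 0.25. The elevated value at lag 1 (0.25), dropping to 0.00 at lag 2, reflects decaying short-term dependence rather than seasonality.
The dominant spike at lag 4 indicates a seasonal period of 4.

4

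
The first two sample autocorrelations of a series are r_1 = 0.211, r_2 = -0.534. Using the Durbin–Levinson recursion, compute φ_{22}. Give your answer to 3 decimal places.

φ_{22} = (r_2 − r_1²) / (1 − r_1²)
r_1² = (0.211)² = 0.044521
Numerator = -0.534 − 0.0445 = -0.5785; denominator = 1 − 0.0445 = 0.9555
φ_{22} = -0.5785 / 0.9555 = -0.605

-0.605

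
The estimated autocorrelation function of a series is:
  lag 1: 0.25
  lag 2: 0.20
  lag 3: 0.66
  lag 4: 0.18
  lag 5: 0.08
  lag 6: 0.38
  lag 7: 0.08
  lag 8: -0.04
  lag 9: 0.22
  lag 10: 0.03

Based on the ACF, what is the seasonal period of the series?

3

The largest autocorrelation is r_3 = 0.66, with a weaker echo at lag 6 (0.38); the remaining lags stay at or below 0.25. The elevated value at lag 1 (0.25), dropping to 0.20 at lag 2, reflects decaying short-term dependence rather than seasonality.
The dominant spike at lag 3 indicates a seasonal period of 3.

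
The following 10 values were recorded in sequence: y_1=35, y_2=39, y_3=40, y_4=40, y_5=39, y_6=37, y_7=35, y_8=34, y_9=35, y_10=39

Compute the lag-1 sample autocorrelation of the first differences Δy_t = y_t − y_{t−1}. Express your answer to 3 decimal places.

First differences Δy: 4, 1, 0, -1, -2, -2, -1, 1, 4
Mean of differences = 0.4444
Numerator Σ(Δy_t−Δȳ)(Δy_{t+1}−Δȳ) = 16.5802
Denominator Σ(Δy_t−Δȳ)² = 42.2222
r_1(Δy) = 16.5802 / 42.2222 = 0.393

0.393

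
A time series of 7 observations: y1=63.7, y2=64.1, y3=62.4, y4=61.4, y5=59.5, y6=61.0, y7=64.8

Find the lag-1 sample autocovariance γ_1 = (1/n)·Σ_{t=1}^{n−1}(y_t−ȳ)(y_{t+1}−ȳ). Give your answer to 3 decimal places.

0.837

Mean ȳ = (63.7 + 64.1 + 62.4 + 61.4 + 59.5 + 61.0 + 64.8)/7 = 62.4143
Σ_{t=1}^{6}(y_t−ȳ)(y_{t+1}−ȳ) = 5.8612
γ_1 = 5.8612 / 7 = 0.837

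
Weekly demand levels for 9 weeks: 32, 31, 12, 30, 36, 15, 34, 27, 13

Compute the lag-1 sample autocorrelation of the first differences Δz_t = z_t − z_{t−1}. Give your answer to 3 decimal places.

-0.458

First differences Δz: -1, -19, 18, 6, -21, 19, -7, -14
Mean of differences = -2.3750
Numerator Σ(Δz_t−Δz̄)(Δz_{t+1}−Δz̄) = -790.1406
Denominator Σ(Δz_t−Δz̄)² = 1723.8750
r_1(Δz) = -790.1406 / 1723.8750 = -0.458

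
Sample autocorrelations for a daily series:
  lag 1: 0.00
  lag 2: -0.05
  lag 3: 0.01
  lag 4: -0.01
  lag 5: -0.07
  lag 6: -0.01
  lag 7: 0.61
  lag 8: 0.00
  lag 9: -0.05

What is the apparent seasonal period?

7

The largest autocorrelation is r_7 = 0.61; the remaining lags stay at or below 0.01.
The dominant spike at lag 7 indicates a seasonal period of 7.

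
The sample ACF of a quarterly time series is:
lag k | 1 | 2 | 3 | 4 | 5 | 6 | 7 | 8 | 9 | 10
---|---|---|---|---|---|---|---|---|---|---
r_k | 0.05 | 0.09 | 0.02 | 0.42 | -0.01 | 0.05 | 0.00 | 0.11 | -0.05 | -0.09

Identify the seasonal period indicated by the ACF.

The largest autocorrelation is r_4 = 0.42; the remaining lags stay at or below 0.11.
The dominant spike at lag 4 indicates a seasonal period of 4.

4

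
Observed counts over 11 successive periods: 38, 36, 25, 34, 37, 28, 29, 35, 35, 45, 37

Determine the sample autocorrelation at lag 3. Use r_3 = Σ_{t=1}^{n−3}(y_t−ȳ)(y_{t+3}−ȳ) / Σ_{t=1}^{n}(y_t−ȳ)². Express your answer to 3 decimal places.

Mean ȳ = (38 + 36 + 25 + 34 + 37 + 28 + 29 + 35 + 35 + 45 + 37)/11 = 34.4545
Numerator Σ_{t=1}^{8}(y_t−ȳ)(y_{t+3}−ȳ) = 7.5620
Denominator Σ(y_t−ȳ)² = 300.7273
r_3 = 7.5620 / 300.7273 = 0.025

0.025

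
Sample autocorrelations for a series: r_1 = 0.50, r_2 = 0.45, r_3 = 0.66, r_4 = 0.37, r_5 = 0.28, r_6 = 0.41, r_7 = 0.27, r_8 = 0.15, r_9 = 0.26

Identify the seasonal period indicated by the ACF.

3

The largest autocorrelation is r_3 = 0.66; the remaining lags stay at or below 0.50. The elevated value at lag 1 (0.50), dropping to 0.45 at lag 2, reflects decaying short-term dependence rather than seasonality.
The dominant spike at lag 3 indicates a seasonal period of 3.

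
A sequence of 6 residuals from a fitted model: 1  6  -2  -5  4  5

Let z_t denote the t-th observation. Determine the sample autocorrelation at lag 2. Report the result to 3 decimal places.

-0.631

Mean z̄ = (1 + 6 − 2 − 5 + 4 + 5)/6 = 1.5000
Deviations from mean: -0.5000, 4.5000, -3.5000, -6.5000, 2.5000, 3.5000
Σ(z_t−z̄)(z_{t+2}−z̄) = (1.7500) + (-29.2500) + (-8.7500) + (-22.7500) = -59.0000
Denominator Σ(z_t−z̄)² = 93.5000
r_2 = -59.0000 / 93.5000 = -0.631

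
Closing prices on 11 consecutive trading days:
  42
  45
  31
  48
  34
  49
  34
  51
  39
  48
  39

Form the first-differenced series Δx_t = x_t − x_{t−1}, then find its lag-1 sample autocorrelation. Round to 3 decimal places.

-0.923

First differences Δx: 3, -14, 17, -14, 15, -15, 17, -12, 9, -9
Mean of differences = -0.3000
Numerator Σ(Δx_t−Δx̄)(Δx_{t+1}−Δx̄) = -1600.1900
Denominator Σ(Δx_t−Δx̄)² = 1734.1000
r_1(Δx) = -1600.1900 / 1734.1000 = -0.923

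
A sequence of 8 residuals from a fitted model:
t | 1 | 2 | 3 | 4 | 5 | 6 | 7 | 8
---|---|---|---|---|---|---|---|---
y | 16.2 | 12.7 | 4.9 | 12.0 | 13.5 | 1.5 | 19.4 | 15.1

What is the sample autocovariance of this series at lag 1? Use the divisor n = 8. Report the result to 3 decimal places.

Mean ȳ = (16.2 + 12.7 + 4.9 + 12.0 + 13.5 + 1.5 + 19.4 + 15.1)/8 = 11.9125
Σ_{t=1}^{7}(y_t−ȳ)(y_{t+1}−ȳ) = -73.2477
γ_1 = -73.2477 / 8 = -9.156

-9.156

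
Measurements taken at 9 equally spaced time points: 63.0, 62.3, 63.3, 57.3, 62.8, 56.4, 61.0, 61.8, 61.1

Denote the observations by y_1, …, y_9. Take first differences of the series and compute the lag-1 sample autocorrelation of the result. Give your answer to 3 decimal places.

-0.777

First differences Δy: -0.7, 1.0, -6.0, 5.5, -6.4, 4.6, 0.8, -0.7
Mean of differences = -0.2375
Numerator Σ(Δy_t−Δȳ)(Δy_{t+1}−Δȳ) = -101.3952
Denominator Σ(Δy_t−Δȳ)² = 130.5388
r_1(Δy) = -101.3952 / 130.5388 = -0.777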